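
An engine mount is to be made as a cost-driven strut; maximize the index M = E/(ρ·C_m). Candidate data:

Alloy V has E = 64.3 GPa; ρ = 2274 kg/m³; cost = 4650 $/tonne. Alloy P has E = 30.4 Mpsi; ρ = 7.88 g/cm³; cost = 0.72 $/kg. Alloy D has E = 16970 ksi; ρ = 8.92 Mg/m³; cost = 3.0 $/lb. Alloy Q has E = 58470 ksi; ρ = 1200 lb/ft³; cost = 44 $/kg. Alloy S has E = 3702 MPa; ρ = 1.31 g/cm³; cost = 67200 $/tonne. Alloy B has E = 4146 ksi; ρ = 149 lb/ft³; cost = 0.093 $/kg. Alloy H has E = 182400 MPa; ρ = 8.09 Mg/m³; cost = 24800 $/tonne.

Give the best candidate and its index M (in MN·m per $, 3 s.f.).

alloy B, M = 129 MN·m per $

In SI units:
  alloy V: E = 64.30 GPa, ρ = 2274 kg/m³, cost = 4.650 $/kg
  alloy P: E = 209.6 GPa, ρ = 7880 kg/m³, cost = 0.7200 $/kg
  alloy D: E = 117.0 GPa, ρ = 8920 kg/m³, cost = 6.614 $/kg
  alloy Q: E = 403.1 GPa, ρ = 19220 kg/m³, cost = 44.00 $/kg
  alloy S: E = 3.702 GPa, ρ = 1310 kg/m³, cost = 67.20 $/kg
  alloy B: E = 28.59 GPa, ρ = 2387 kg/m³, cost = 0.09300 $/kg
  alloy H: E = 182.4 GPa, ρ = 8090 kg/m³, cost = 24.80 $/kg
  alloy B: M = 129 MN·m per $
  alloy P: M = 36.9 MN·m per $
  alloy V: M = 6.08 MN·m per $
  alloy D: M = 1.98 MN·m per $
  alloy H: M = 0.909 MN·m per $
  alloy Q: M = 0.477 MN·m per $
  alloy S: M = 0.0421 MN·m per $
Alloy B ranks first.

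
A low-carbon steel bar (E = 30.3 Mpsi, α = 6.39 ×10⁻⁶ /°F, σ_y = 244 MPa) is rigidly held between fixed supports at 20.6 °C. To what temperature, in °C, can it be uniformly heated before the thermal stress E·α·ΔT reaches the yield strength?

E = 30.3 Mpsi = 208.9 GPa.
α = 6.39×10⁻⁶/°F × 9/5 = 11.5×10⁻⁶/K.
E·α·ΔT = 244.0 MPa ⇒ ΔT = 244.0 / (208.9×10³ × 11.5×10⁻⁶) = 101.5 K.
T = 20.6 + 101.5 = 122.1 °C.

122 °C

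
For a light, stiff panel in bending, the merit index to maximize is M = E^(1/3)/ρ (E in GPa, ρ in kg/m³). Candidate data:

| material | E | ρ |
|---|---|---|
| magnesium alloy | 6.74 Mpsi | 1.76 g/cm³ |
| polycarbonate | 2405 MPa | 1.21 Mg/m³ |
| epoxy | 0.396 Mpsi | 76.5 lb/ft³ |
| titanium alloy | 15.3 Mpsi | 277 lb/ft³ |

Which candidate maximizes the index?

After converting to SI:
  magnesium alloy: E = 46.47 GPa, ρ = 1760 kg/m³
  polycarbonate: E = 2.405 GPa, ρ = 1210 kg/m³
  epoxy: E = 2.730 GPa, ρ = 1225 kg/m³
  titanium alloy: E = 105.5 GPa, ρ = 4437 kg/m³
  magnesium alloy: M = 2.04×10⁻³
  epoxy: M = 1.14×10⁻³
  polycarbonate: M = 1.11×10⁻³
  titanium alloy: M = 1.06×10⁻³
Magnesium alloy has the largest M.

magnesium alloy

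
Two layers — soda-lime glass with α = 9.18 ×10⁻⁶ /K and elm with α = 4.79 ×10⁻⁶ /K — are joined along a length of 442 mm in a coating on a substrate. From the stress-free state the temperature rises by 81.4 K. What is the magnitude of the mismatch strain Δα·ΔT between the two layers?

Δα = |9.18 − 4.79|×10⁻⁶/K = 4.39×10⁻⁶/K.
Mismatch strain = Δα·ΔT = 4.39×10⁻⁶ × 81.4 = 3.57×10⁻⁴.

3.57×10⁻⁴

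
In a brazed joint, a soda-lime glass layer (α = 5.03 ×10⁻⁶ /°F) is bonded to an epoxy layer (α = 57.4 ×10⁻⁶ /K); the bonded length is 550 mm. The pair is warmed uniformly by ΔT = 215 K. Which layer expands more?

soda-lime glass: α = 5.03×10⁻⁶/°F × 9/5 = 9.05×10⁻⁶/K.
α(soda-lime glass) = 9.05×10⁻⁶/K vs α(epoxy) = 57.4×10⁻⁶/K.
Higher α expands more for the same ΔT: epoxy.

epoxy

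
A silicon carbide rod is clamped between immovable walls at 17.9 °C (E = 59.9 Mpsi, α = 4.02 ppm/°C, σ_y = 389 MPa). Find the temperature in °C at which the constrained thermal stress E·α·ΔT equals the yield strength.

E = 59.9 Mpsi = 413.0 GPa.
E·α·ΔT = 389.0 MPa ⇒ ΔT = 389.0 / (413.0×10³ × 4.02×10⁻⁶) = 234.3 K.
T = 17.9 + 234.3 = 252.2 °C.

252 °C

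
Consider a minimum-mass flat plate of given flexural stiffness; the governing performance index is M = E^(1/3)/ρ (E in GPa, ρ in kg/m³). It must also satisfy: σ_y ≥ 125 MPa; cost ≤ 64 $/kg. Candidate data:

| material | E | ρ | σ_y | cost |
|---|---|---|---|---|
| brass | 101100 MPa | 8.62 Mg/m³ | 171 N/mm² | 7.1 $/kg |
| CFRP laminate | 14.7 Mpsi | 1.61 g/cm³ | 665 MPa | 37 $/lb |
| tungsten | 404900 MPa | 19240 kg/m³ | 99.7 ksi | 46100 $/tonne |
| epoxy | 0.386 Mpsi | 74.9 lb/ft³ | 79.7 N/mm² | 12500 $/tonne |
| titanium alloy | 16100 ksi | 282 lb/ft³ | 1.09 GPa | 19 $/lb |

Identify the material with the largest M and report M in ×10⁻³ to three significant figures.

titanium alloy, M = 1.06×10⁻³

Screen on constraints: σ_y ≥ 125 MPa; cost ≤ 64 $/kg. Survivors: brass, tungsten, titanium alloy.
Putting every candidate on a common basis:
  brass: E = 101.1 GPa, ρ = 8620 kg/m³
  tungsten: E = 404.9 GPa, ρ = 19240 kg/m³
  titanium alloy: E = 111.0 GPa, ρ = 4517 kg/m³
  titanium alloy: M = 1.06×10⁻³
  brass: M = 0.540×10⁻³
  tungsten: M = 0.385×10⁻³
Titanium alloy has the largest M.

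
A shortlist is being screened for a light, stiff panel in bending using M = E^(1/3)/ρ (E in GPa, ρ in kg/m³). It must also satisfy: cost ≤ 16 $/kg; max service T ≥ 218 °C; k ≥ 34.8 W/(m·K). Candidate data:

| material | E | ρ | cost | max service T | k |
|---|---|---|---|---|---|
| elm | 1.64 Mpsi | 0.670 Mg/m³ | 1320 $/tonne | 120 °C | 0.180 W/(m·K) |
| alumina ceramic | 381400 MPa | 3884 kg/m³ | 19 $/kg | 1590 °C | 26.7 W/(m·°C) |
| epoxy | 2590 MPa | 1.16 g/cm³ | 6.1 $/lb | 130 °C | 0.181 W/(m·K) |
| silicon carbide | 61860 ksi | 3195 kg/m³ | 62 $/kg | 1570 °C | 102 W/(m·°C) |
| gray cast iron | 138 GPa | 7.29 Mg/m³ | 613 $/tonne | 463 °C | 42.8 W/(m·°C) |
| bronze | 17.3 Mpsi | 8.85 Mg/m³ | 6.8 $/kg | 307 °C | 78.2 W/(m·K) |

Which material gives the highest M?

gray cast iron

Screen on constraints: cost ≤ 16 $/kg; max service T ≥ 218 °C; k ≥ 34.8 W/(m·K). Survivors: gray cast iron, bronze.
In SI units:
  gray cast iron: E = 138.0 GPa, ρ = 7290 kg/m³
  bronze: E = 119.3 GPa, ρ = 8850 kg/m³
  gray cast iron: M = 0.709×10⁻³
  bronze: M = 0.556×10⁻³
Highest index: gray cast iron.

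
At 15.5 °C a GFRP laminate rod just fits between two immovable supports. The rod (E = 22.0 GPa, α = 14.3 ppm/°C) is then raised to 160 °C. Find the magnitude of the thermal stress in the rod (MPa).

ΔT = 144.5 K. Constrained thermal stress σ = E·α·ΔT = 22.00×10³ MPa × 14.3×10⁻⁶ × 144.5 = 45.5 MPa (compressive).

45.5 MPa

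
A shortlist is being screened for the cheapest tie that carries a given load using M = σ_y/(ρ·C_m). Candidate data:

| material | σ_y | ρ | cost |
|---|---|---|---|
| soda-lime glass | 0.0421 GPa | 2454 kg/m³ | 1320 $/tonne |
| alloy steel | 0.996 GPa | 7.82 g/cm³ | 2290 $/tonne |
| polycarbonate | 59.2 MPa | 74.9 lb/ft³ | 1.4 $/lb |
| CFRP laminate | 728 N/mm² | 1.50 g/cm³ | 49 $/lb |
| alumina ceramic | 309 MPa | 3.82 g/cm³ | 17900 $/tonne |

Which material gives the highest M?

alloy steel

Putting every candidate on a common basis:
  soda-lime glass: σ_y = 42.10 MPa, ρ = 2454 kg/m³, cost = 1.320 $/kg
  alloy steel: σ_y = 996.0 MPa, ρ = 7820 kg/m³, cost = 2.290 $/kg
  polycarbonate: σ_y = 59.20 MPa, ρ = 1200 kg/m³, cost = 3.086 $/kg
  CFRP laminate: σ_y = 728.0 MPa, ρ = 1500 kg/m³, cost = 108.0 $/kg
  alumina ceramic: σ_y = 309.0 MPa, ρ = 3820 kg/m³, cost = 17.90 $/kg
  alloy steel: M = 55.6 kN·m per $
  polycarbonate: M = 16.0 kN·m per $
  soda-lime glass: M = 13.0 kN·m per $
  alumina ceramic: M = 4.52 kN·m per $
  CFRP laminate: M = 4.49 kN·m per $
Alloy steel has the largest M.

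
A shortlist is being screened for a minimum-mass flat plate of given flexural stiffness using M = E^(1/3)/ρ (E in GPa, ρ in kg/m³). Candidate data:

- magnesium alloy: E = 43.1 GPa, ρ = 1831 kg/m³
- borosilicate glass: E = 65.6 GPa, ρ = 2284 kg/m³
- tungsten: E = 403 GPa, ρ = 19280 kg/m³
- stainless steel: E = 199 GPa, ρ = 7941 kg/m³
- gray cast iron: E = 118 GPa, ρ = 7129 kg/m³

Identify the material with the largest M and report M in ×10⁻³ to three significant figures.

Computing M directly (units already consistent):
  magnesium alloy: M = 1.91×10⁻³
  borosilicate glass: M = 1.77×10⁻³
  stainless steel: M = 0.735×10⁻³
  gray cast iron: M = 0.688×10⁻³
  tungsten: M = 0.383×10⁻³
Highest index: magnesium alloy.

magnesium alloy, M = 1.91×10⁻³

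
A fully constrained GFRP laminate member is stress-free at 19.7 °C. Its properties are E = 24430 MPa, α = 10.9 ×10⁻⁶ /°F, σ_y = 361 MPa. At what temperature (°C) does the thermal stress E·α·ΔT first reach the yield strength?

E = 24430 MPa = 24.43 GPa.
α = 10.9×10⁻⁶/°F × 9/5 = 19.6×10⁻⁶/K.
E·α·ΔT = 361.0 MPa ⇒ ΔT = 361.0 / (24.43×10³ × 19.6×10⁻⁶) = 753.2 K.
T = 19.7 + 753.2 = 772.9 °C.

773 °C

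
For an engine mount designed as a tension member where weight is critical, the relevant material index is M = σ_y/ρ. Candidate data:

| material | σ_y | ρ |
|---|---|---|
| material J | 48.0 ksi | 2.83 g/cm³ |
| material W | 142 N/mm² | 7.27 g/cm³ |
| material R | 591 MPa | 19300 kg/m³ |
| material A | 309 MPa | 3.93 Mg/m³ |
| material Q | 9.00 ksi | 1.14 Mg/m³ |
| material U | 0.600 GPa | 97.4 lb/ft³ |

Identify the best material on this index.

Normalizing units and computing the index:
  material J: σ_y = 330.9 MPa, ρ = 2830 kg/m³
  material W: σ_y = 142.0 MPa, ρ = 7270 kg/m³
  material R: σ_y = 591.0 MPa, ρ = 19300 kg/m³
  material A: σ_y = 309.0 MPa, ρ = 3930 kg/m³
  material Q: σ_y = 62.05 MPa, ρ = 1140 kg/m³
  material U: σ_y = 600.0 MPa, ρ = 1560 kg/m³
  material U: M = 385 kN·m/kg
  material J: M = 117 kN·m/kg
  material A: M = 78.6 kN·m/kg
  material Q: M = 54.4 kN·m/kg
  material R: M = 30.6 kN·m/kg
  material W: M = 19.5 kN·m/kg
Material U ranks first.

material U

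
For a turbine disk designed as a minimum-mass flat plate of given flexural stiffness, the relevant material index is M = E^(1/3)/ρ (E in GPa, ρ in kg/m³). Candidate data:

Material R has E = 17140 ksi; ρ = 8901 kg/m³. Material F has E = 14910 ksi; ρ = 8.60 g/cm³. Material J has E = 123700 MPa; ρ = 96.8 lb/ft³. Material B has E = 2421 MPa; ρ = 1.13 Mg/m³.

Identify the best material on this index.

material J

In SI units:
  material R: E = 118.2 GPa, ρ = 8901 kg/m³
  material F: E = 102.8 GPa, ρ = 8600 kg/m³
  material J: E = 123.7 GPa, ρ = 1551 kg/m³
  material B: E = 2.421 GPa, ρ = 1130 kg/m³
  material J: M = 3.21×10⁻³
  material B: M = 1.19×10⁻³
  material R: M = 0.551×10⁻³
  material F: M = 0.545×10⁻³
Material J has the largest M.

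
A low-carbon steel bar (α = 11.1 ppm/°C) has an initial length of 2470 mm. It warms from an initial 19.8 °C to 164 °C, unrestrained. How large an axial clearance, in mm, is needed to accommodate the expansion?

3.95 mm

ΔT = 164 − 19.8 = 144.2 K.
ΔL = α·L₀·ΔT = 11.1×10⁻⁶ × 2470 mm × 144.2 K = 3.95 mm.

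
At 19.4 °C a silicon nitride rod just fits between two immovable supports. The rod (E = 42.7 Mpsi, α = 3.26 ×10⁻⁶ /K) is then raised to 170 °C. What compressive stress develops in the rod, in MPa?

145 MPa

E = 42.7 Mpsi = 294.4 GPa.
ΔT = 150.6 K. Constrained thermal stress σ = E·α·ΔT = 294.4×10³ MPa × 3.26×10⁻⁶ × 150.6 = 145 MPa (compressive).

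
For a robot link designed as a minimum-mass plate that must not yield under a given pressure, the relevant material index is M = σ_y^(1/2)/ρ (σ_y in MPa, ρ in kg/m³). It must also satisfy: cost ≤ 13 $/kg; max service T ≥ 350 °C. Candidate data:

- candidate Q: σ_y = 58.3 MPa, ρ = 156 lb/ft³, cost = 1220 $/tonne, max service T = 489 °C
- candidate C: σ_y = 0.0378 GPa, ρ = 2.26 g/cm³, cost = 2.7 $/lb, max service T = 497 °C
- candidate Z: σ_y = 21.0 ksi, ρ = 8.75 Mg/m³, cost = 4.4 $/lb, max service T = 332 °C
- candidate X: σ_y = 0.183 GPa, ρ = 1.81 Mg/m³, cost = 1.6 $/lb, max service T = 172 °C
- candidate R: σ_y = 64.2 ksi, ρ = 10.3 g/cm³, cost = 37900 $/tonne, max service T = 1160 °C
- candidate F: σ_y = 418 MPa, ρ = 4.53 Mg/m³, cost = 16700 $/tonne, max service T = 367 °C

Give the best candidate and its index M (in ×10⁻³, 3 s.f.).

Screen on constraints: cost ≤ 13 $/kg; max service T ≥ 350 °C. Survivors: candidate Q, candidate C.
In SI units:
  candidate Q: σ_y = 58.30 MPa, ρ = 2499 kg/m³
  candidate C: σ_y = 37.80 MPa, ρ = 2260 kg/m³
  candidate Q: M = 3.06×10⁻³
  candidate C: M = 2.72×10⁻³
Candidate Q has the largest M.

candidate Q, M = 3.06×10⁻³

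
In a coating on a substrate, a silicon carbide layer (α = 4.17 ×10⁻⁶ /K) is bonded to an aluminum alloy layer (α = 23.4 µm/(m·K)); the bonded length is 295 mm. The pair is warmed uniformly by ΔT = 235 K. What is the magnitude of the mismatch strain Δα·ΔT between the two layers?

4.52×10⁻³

Δα = |4.17 − 23.4|×10⁻⁶/K = 19.2×10⁻⁶/K.
Mismatch strain = Δα·ΔT = 19.2×10⁻⁶ × 235.0 = 4.52×10⁻³.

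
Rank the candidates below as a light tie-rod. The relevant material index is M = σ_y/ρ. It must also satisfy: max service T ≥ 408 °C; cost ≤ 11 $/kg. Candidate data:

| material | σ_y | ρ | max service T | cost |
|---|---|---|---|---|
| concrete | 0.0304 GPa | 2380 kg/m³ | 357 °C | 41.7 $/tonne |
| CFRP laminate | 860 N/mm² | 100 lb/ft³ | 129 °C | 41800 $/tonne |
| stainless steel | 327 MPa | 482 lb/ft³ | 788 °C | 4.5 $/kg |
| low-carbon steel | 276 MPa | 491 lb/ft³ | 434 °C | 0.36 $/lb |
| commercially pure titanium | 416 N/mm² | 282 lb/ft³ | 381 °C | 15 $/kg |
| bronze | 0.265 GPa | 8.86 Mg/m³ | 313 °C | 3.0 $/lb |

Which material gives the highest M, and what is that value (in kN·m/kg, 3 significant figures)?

stainless steel, M = 42.4 kN·m/kg

Screen on constraints: max service T ≥ 408 °C; cost ≤ 11 $/kg. Survivors: stainless steel, low-carbon steel.
After converting to SI:
  stainless steel: σ_y = 327.0 MPa, ρ = 7721 kg/m³
  low-carbon steel: σ_y = 276.0 MPa, ρ = 7865 kg/m³
  stainless steel: M = 42.4 kN·m/kg
  low-carbon steel: M = 35.1 kN·m/kg
Highest index: stainless steel.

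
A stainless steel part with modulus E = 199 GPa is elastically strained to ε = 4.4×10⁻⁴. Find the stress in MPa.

87.6 MPa

σ = E·ε = 199000 MPa × 4.4×10⁻⁴ = 87.6 MPa.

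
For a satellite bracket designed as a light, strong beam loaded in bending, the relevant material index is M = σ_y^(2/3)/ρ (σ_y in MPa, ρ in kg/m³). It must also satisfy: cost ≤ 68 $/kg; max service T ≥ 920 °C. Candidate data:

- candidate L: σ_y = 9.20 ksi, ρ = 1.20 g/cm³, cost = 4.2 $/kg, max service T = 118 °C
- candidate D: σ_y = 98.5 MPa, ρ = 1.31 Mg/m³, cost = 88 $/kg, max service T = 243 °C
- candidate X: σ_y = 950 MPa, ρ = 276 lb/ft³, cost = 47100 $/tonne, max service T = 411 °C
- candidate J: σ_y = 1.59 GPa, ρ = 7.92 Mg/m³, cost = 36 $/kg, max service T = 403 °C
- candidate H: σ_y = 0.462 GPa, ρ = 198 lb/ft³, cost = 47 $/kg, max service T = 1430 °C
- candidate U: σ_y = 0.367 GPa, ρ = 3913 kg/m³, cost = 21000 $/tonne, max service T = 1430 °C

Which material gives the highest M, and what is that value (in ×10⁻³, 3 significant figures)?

candidate H, M = 18.8×10⁻³

Screen on constraints: cost ≤ 68 $/kg; max service T ≥ 920 °C. Survivors: candidate H, candidate U.
In SI units:
  candidate H: σ_y = 462.0 MPa, ρ = 3172 kg/m³
  candidate U: σ_y = 367.0 MPa, ρ = 3913 kg/m³
  candidate H: M = 18.8×10⁻³
  candidate U: M = 13.1×10⁻³
Candidate H ranks first.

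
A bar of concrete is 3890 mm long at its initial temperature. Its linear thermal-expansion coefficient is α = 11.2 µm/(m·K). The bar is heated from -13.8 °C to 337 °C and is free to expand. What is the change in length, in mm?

ΔT = 337 − (-13.8) = 350.8 K.
ΔL = α·L₀·ΔT = 11.2×10⁻⁶ × 3890 mm × 350.8 K = 15.3 mm.

15.3 mm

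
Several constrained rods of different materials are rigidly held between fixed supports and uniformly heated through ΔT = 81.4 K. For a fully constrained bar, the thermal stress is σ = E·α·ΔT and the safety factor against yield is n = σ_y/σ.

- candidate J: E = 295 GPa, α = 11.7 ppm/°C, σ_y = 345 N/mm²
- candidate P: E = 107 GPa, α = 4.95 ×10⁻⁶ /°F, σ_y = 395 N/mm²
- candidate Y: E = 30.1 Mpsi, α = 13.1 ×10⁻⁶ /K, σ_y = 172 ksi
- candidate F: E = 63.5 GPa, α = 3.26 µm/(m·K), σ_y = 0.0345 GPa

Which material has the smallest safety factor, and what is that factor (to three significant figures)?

candidate J, n = 1.23

Converting E to GPa, α to ×10⁻⁶/K, σ_y to MPa, then σ and n for each:
  candidate J: E = 295.0, α = 11.7, σ_y = 345.0 → σ = 281 MPa, n = 1.23
  candidate P: E = 107.0, α = 8.91, σ_y = 395.0 → σ = 77.6 MPa, n = 5.09
  candidate Y: E = 207.5, α = 13.1, σ_y = 1186 → σ = 221 MPa, n = 5.36
  candidate F: E = 63.50, α = 3.26, σ_y = 34.50 → σ = 16.9 MPa, n = 2.05
The minimum is candidate J at n = 1.23.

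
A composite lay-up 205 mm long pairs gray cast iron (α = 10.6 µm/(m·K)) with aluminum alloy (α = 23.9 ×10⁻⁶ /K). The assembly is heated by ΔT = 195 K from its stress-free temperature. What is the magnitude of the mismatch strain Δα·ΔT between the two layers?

Δα = |10.6 − 23.9|×10⁻⁶/K = 13.3×10⁻⁶/K.
Mismatch strain = Δα·ΔT = 13.3×10⁻⁶ × 195.0 = 2.59×10⁻³.

2.59×10⁻³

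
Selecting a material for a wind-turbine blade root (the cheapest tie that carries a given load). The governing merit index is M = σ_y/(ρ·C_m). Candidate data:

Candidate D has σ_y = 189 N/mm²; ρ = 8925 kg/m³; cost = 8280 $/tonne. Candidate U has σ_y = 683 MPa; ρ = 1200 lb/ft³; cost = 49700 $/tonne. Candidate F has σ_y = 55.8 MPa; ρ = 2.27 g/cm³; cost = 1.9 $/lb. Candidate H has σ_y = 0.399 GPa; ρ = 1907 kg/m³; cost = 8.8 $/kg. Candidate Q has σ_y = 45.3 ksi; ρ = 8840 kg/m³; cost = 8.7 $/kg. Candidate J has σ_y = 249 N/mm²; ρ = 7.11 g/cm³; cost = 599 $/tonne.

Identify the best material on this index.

candidate J

After converting to SI:
  candidate D: σ_y = 189.0 MPa, ρ = 8925 kg/m³, cost = 8.280 $/kg
  candidate U: σ_y = 683.0 MPa, ρ = 19220 kg/m³, cost = 49.70 $/kg
  candidate F: σ_y = 55.80 MPa, ρ = 2270 kg/m³, cost = 4.189 $/kg
  candidate H: σ_y = 399.0 MPa, ρ = 1907 kg/m³, cost = 8.800 $/kg
  candidate Q: σ_y = 312.3 MPa, ρ = 8840 kg/m³, cost = 8.700 $/kg
  candidate J: σ_y = 249.0 MPa, ρ = 7110 kg/m³, cost = 0.5990 $/kg
  candidate J: M = 58.5 kN·m per $
  candidate H: M = 23.8 kN·m per $
  candidate F: M = 5.87 kN·m per $
  candidate Q: M = 4.06 kN·m per $
  candidate D: M = 2.56 kN·m per $
  candidate U: M = 0.715 kN·m per $
The maximum is for candidate J.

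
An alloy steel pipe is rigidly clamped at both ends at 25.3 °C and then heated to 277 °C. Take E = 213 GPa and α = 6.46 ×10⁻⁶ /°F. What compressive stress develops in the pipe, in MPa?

α = 6.46×10⁻⁶/°F × 9/5 = 11.6×10⁻⁶/K.
ΔT = 251.7 K. Constrained thermal stress σ = E·α·ΔT = 213.0×10³ MPa × 11.6×10⁻⁶ × 251.7 = 623 MPa (compressive).

623 MPa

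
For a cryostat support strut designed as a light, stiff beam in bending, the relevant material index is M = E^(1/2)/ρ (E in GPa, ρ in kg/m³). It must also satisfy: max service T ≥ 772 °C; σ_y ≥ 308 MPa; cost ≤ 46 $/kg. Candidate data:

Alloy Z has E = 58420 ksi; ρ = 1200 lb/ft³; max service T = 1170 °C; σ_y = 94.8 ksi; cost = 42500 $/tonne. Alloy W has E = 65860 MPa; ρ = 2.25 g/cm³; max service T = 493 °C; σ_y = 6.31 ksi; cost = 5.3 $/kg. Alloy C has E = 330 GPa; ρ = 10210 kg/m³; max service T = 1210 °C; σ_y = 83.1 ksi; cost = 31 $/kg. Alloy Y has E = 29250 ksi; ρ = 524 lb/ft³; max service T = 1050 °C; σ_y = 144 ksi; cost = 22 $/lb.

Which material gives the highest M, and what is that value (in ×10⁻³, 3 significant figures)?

Screen on constraints: max service T ≥ 772 °C; σ_y ≥ 308 MPa; cost ≤ 46 $/kg. Survivors: alloy Z, alloy C.
Normalizing units and computing the index:
  alloy Z: E = 402.8 GPa, ρ = 19220 kg/m³
  alloy C: E = 330.0 GPa, ρ = 10210 kg/m³
  alloy C: M = 1.78×10⁻³
  alloy Z: M = 1.04×10⁻³
Alloy C ranks first.

alloy C, M = 1.78×10⁻³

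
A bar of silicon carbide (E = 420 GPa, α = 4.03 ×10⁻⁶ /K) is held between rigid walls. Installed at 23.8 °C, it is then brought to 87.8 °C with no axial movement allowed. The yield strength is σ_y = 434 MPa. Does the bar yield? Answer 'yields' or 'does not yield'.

does not yield

ΔT = 64.00 K. Constrained thermal stress σ = E·α·ΔT = 420.0×10³ MPa × 4.03×10⁻⁶ × 64.00 = 108 MPa (compressive).
Compare to σ_y = 434 MPa: σ < σ_y, so it does not yield.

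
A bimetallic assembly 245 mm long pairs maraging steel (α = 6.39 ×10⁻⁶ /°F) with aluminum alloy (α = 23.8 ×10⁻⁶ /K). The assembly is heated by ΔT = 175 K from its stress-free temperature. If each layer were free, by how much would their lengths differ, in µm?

527 µm

maraging steel: α = 6.39×10⁻⁶/°F × 9/5 = 11.5×10⁻⁶/K.
Δα = |11.5 − 23.8|×10⁻⁶/K = 12.3×10⁻⁶/K.
ΔL_mismatch = Δα·L·ΔT = 12.3×10⁻⁶ × 245.0 mm × 175.0 K = 527 µm.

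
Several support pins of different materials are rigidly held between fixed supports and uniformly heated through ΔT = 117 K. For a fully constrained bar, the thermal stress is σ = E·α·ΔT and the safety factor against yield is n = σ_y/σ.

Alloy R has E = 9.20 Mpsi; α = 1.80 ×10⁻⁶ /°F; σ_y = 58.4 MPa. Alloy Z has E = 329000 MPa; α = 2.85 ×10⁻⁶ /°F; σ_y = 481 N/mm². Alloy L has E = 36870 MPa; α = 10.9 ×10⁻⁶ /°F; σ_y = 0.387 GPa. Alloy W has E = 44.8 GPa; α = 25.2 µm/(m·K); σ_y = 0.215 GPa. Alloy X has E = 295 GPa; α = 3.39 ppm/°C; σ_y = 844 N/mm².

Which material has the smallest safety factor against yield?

alloy W

Per material, after unit conversion:
  alloy R: E = 63.43, α = 3.24, σ_y = 58.40 → σ = 24.0 MPa, n = 2.43
  alloy Z: E = 329.0, α = 5.13, σ_y = 481.0 → σ = 197 MPa, n = 2.44
  alloy L: E = 36.87, α = 19.6, σ_y = 387.0 → σ = 84.6 MPa, n = 4.57
  alloy W: E = 44.80, α = 25.2, σ_y = 215.0 → σ = 132 MPa, n = 1.63
  alloy X: E = 295.0, α = 3.39, σ_y = 844.0 → σ = 117 MPa, n = 7.21
Alloy W has the lowest safety factor, n = 1.63.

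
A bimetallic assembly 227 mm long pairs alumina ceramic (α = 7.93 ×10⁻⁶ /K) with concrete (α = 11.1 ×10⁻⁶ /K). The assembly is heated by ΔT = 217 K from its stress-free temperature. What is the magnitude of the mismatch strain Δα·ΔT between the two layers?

6.88×10⁻⁴

Δα = |7.93 − 11.1|×10⁻⁶/K = 3.17×10⁻⁶/K.
Mismatch strain = Δα·ΔT = 3.17×10⁻⁶ × 217.0 = 6.88×10⁻⁴.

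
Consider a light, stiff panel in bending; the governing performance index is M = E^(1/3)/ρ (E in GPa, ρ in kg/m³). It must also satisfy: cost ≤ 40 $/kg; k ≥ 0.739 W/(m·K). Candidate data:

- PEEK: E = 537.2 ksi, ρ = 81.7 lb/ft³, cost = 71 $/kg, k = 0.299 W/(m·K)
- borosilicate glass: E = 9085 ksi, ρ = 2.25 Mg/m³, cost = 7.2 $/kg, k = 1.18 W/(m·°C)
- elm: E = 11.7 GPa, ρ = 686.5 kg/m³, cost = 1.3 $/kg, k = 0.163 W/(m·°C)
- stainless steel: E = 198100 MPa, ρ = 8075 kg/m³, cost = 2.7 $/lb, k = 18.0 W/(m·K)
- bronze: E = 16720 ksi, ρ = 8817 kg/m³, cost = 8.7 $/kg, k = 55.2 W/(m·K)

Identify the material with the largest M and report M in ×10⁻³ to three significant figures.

Screen on constraints: cost ≤ 40 $/kg; k ≥ 0.739 W/(m·K). Survivors: borosilicate glass, stainless steel, bronze.
Putting every candidate on a common basis:
  borosilicate glass: E = 62.64 GPa, ρ = 2250 kg/m³
  stainless steel: E = 198.1 GPa, ρ = 8075 kg/m³
  bronze: E = 115.3 GPa, ρ = 8817 kg/m³
  borosilicate glass: M = 1.77×10⁻³
  stainless steel: M = 0.722×10⁻³
  bronze: M = 0.552×10⁻³
The maximum is for borosilicate glass.

borosilicate glass, M = 1.77×10⁻³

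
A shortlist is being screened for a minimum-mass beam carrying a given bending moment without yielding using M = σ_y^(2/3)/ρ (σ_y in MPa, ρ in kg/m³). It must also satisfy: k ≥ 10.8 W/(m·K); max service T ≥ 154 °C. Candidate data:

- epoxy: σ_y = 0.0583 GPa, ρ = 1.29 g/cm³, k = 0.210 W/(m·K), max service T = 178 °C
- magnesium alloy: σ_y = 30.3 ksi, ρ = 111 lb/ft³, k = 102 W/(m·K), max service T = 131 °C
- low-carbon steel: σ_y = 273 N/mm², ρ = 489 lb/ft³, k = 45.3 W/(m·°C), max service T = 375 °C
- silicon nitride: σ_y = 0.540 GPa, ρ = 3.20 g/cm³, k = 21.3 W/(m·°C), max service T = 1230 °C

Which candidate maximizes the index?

Screen on constraints: k ≥ 10.8 W/(m·K); max service T ≥ 154 °C. Survivors: low-carbon steel, silicon nitride.
In SI units:
  low-carbon steel: σ_y = 273.0 MPa, ρ = 7833 kg/m³
  silicon nitride: σ_y = 540.0 MPa, ρ = 3200 kg/m³
  silicon nitride: M = 20.7×10⁻³
  low-carbon steel: M = 5.37×10⁻³
The maximum is for silicon nitride.

silicon nitride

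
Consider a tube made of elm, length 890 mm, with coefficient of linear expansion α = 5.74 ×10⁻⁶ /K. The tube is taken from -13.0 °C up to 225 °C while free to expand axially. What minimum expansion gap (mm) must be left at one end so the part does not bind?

ΔT = 225 − (-13.0) = 238.0 K.
ΔL = α·L₀·ΔT = 5.74×10⁻⁶ × 890 mm × 238.0 K = 1.22 mm.

1.22 mm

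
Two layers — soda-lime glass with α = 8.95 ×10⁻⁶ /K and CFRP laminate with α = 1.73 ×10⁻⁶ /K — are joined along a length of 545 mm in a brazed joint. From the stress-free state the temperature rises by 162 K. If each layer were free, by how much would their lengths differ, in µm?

Δα = |8.95 − 1.73|×10⁻⁶/K = 7.22×10⁻⁶/K.
ΔL_mismatch = Δα·L·ΔT = 7.22×10⁻⁶ × 545.0 mm × 162.0 K = 637 µm.

637 µm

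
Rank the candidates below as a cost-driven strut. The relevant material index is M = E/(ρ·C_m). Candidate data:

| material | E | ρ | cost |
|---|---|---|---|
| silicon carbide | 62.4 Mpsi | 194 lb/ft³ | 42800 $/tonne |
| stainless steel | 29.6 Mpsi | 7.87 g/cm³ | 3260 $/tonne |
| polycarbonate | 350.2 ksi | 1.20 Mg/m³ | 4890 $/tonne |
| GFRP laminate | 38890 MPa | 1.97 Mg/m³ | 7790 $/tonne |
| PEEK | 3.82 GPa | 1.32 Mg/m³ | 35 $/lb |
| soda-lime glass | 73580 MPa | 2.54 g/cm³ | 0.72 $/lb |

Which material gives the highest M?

In SI units:
  silicon carbide: E = 430.2 GPa, ρ = 3108 kg/m³, cost = 42.80 $/kg
  stainless steel: E = 204.1 GPa, ρ = 7870 kg/m³, cost = 3.260 $/kg
  polycarbonate: E = 2.415 GPa, ρ = 1200 kg/m³, cost = 4.890 $/kg
  GFRP laminate: E = 38.89 GPa, ρ = 1970 kg/m³, cost = 7.790 $/kg
  PEEK: E = 3.820 GPa, ρ = 1320 kg/m³, cost = 77.16 $/kg
  soda-lime glass: E = 73.58 GPa, ρ = 2540 kg/m³, cost = 1.587 $/kg
  soda-lime glass: M = 18.3 MN·m per $
  stainless steel: M = 7.95 MN·m per $
  silicon carbide: M = 3.23 MN·m per $
  GFRP laminate: M = 2.53 MN·m per $
  polycarbonate: M = 0.411 MN·m per $
  PEEK: M = 0.0375 MN·m per $
Soda-lime glass ranks first.

soda-lime glass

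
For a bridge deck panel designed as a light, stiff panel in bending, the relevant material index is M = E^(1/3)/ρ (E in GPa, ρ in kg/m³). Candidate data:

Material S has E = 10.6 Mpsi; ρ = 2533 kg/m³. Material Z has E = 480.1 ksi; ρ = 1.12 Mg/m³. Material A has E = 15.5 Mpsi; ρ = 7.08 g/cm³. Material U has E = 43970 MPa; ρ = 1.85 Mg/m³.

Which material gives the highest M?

Normalizing units and computing the index:
  material S: E = 73.08 GPa, ρ = 2533 kg/m³
  material Z: E = 3.310 GPa, ρ = 1120 kg/m³
  material A: E = 106.9 GPa, ρ = 7080 kg/m³
  material U: E = 43.97 GPa, ρ = 1850 kg/m³
  material U: M = 1.91×10⁻³
  material S: M = 1.65×10⁻³
  material Z: M = 1.33×10⁻³
  material A: M = 0.670×10⁻³
The maximum is for material U.

material U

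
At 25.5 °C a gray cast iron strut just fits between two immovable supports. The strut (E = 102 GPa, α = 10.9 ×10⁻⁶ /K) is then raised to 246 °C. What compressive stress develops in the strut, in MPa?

ΔT = 220.5 K. Constrained thermal stress σ = E·α·ΔT = 102.0×10³ MPa × 10.9×10⁻⁶ × 220.5 = 245 MPa (compressive).

245 MPa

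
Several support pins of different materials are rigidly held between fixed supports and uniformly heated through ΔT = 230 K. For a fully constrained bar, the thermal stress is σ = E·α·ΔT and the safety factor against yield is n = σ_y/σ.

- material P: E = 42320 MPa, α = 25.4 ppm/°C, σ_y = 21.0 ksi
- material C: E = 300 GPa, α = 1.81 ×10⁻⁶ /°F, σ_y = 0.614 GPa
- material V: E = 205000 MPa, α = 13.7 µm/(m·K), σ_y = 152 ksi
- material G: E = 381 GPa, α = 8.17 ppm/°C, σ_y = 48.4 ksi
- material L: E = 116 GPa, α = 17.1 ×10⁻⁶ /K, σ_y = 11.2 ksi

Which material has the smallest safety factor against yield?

material L

Per material, after unit conversion:
  material P: E = 42.32, α = 25.4, σ_y = 144.8 → σ = 247 MPa, n = 0.586
  material C: E = 300.0, α = 3.26, σ_y = 614.0 → σ = 225 MPa, n = 2.73
  material V: E = 205.0, α = 13.7, σ_y = 1048 → σ = 646 MPa, n = 1.62
  material G: E = 381.0, α = 8.17, σ_y = 333.7 → σ = 716 MPa, n = 0.466
  material L: E = 116.0, α = 17.1, σ_y = 77.22 → σ = 456 MPa, n = 0.169
Smallest n: material L with n = 0.169.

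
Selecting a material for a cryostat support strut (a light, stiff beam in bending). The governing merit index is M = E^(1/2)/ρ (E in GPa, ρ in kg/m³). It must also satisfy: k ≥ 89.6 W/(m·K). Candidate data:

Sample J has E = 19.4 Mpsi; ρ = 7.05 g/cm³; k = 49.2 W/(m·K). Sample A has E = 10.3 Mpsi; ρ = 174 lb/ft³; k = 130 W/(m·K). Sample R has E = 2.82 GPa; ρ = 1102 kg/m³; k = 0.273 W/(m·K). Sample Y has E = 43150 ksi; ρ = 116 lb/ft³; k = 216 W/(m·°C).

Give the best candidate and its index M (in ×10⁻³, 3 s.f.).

sample Y, M = 9.28×10⁻³

Screen on constraints: k ≥ 89.6 W/(m·K). Survivors: sample A, sample Y.
Normalizing units and computing the index:
  sample A: E = 71.02 GPa, ρ = 2787 kg/m³
  sample Y: E = 297.5 GPa, ρ = 1858 kg/m³
  sample Y: M = 9.28×10⁻³
  sample A: M = 3.02×10⁻³
Sample Y has the largest M.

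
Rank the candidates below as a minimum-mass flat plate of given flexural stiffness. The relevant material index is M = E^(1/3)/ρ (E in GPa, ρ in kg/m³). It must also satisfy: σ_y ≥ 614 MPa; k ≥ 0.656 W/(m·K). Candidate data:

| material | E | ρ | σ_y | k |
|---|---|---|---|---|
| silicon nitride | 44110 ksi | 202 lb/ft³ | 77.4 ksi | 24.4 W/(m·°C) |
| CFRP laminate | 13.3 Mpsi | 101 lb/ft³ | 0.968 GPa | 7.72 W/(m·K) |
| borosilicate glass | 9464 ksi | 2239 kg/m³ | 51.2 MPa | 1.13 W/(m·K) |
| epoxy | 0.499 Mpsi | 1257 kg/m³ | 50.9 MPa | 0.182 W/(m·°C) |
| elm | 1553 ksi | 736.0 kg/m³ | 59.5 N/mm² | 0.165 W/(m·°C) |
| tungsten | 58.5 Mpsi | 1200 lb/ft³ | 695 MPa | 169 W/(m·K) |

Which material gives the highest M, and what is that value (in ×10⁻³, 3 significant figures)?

CFRP laminate, M = 2.79×10⁻³

Screen on constraints: σ_y ≥ 614 MPa; k ≥ 0.656 W/(m·K). Survivors: CFRP laminate, tungsten.
After converting to SI:
  CFRP laminate: E = 91.70 GPa, ρ = 1618 kg/m³
  tungsten: E = 403.3 GPa, ρ = 19220 kg/m³
  CFRP laminate: M = 2.79×10⁻³
  tungsten: M = 0.384×10⁻³
CFRP laminate ranks first.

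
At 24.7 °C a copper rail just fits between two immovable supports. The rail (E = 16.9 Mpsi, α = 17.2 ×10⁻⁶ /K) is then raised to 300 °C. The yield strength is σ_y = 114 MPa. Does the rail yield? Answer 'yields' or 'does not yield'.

yields

E = 16.9 Mpsi = 116.5 GPa.
ΔT = 275.3 K. Constrained thermal stress σ = E·α·ΔT = 116.5×10³ MPa × 17.2×10⁻⁶ × 275.3 = 552 MPa (compressive).
Compare to σ_y = 114 MPa: σ ≥ σ_y, so it yields.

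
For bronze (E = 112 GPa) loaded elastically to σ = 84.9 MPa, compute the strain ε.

7.58×10⁻⁴

ε = σ/E = 84.9 / 112000 = 7.58×10⁻⁴.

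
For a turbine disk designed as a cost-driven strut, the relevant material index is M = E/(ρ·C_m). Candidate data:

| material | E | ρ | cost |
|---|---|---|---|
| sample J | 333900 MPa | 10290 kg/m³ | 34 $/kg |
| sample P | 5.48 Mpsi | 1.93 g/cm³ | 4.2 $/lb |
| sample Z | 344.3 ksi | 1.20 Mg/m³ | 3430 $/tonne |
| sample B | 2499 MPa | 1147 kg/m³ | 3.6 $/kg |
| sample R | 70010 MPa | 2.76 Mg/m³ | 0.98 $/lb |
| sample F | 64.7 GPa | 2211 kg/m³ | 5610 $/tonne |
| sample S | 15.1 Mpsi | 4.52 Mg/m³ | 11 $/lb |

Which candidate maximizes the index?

Putting every candidate on a common basis:
  sample J: E = 333.9 GPa, ρ = 10290 kg/m³, cost = 34.00 $/kg
  sample P: E = 37.78 GPa, ρ = 1930 kg/m³, cost = 9.259 $/kg
  sample Z: E = 2.374 GPa, ρ = 1200 kg/m³, cost = 3.430 $/kg
  sample B: E = 2.499 GPa, ρ = 1147 kg/m³, cost = 3.600 $/kg
  sample R: E = 70.01 GPa, ρ = 2760 kg/m³, cost = 2.160 $/kg
  sample F: E = 64.70 GPa, ρ = 2211 kg/m³, cost = 5.610 $/kg
  sample S: E = 104.1 GPa, ρ = 4520 kg/m³, cost = 24.25 $/kg
  sample R: M = 11.7 MN·m per $
  sample F: M = 5.22 MN·m per $
  sample P: M = 2.11 MN·m per $
  sample J: M = 0.954 MN·m per $
  sample S: M = 0.950 MN·m per $
  sample B: M = 0.605 MN·m per $
  sample Z: M = 0.577 MN·m per $
Sample R has the largest M.

sample R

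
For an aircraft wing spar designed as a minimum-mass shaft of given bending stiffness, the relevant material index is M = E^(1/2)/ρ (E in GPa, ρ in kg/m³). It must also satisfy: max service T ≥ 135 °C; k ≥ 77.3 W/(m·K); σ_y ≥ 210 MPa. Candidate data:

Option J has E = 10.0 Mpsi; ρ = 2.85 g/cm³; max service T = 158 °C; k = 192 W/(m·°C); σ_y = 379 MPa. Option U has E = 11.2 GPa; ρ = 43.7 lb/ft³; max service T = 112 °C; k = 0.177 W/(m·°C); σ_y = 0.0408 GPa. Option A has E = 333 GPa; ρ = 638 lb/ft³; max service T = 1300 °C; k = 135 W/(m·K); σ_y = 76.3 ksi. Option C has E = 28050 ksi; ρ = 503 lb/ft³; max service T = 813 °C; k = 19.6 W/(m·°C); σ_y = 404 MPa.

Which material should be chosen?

Screen on constraints: max service T ≥ 135 °C; k ≥ 77.3 W/(m·K); σ_y ≥ 210 MPa. Survivors: option J, option A.
Normalizing units and computing the index:
  option J: E = 68.95 GPa, ρ = 2850 kg/m³
  option A: E = 333.0 GPa, ρ = 10220 kg/m³
  option J: M = 2.91×10⁻³
  option A: M = 1.79×10⁻³
Highest index: option J.

option J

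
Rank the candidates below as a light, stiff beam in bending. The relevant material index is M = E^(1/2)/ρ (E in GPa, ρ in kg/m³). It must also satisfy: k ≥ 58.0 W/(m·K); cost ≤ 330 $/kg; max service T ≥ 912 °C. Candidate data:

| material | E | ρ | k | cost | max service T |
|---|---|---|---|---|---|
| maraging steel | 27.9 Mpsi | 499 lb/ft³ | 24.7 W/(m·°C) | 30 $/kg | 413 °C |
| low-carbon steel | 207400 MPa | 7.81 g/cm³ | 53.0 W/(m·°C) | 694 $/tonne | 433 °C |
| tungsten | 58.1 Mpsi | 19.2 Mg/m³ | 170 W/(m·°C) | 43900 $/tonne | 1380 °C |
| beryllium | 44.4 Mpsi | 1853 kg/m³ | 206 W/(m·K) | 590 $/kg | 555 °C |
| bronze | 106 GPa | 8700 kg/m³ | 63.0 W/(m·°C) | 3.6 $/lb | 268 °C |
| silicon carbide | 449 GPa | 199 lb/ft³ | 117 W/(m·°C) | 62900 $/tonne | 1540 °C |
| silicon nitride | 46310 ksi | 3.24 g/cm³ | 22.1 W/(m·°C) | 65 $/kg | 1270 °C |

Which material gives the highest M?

Screen on constraints: k ≥ 58.0 W/(m·K); cost ≤ 330 $/kg; max service T ≥ 912 °C. Survivors: tungsten, silicon carbide.
In SI units:
  tungsten: E = 400.6 GPa, ρ = 19200 kg/m³
  silicon carbide: E = 449.0 GPa, ρ = 3188 kg/m³
  silicon carbide: M = 6.65×10⁻³
  tungsten: M = 1.04×10⁻³
Silicon carbide ranks first.

silicon carbide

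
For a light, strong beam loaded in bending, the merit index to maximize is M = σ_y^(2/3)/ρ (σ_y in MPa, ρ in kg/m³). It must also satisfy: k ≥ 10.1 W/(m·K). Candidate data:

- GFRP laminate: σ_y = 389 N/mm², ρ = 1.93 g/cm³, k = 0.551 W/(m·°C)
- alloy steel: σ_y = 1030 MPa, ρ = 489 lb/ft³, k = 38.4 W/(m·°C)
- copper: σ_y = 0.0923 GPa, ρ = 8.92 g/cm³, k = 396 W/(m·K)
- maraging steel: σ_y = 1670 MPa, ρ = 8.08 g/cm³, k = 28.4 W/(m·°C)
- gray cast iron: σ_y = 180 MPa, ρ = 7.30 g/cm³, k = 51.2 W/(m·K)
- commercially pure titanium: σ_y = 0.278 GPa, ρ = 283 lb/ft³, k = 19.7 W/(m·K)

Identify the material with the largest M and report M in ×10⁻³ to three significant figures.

maraging steel, M = 17.4×10⁻³

Screen on constraints: k ≥ 10.1 W/(m·K). Survivors: alloy steel, copper, maraging steel, gray cast iron, commercially pure titanium.
Putting every candidate on a common basis:
  alloy steel: σ_y = 1030 MPa, ρ = 7833 kg/m³
  copper: σ_y = 92.30 MPa, ρ = 8920 kg/m³
  maraging steel: σ_y = 1670 MPa, ρ = 8080 kg/m³
  gray cast iron: σ_y = 180.0 MPa, ρ = 7300 kg/m³
  commercially pure titanium: σ_y = 278.0 MPa, ρ = 4533 kg/m³
  maraging steel: M = 17.4×10⁻³
  alloy steel: M = 13.0×10⁻³
  commercially pure titanium: M = 9.40×10⁻³
  gray cast iron: M = 4.37×10⁻³
  copper: M = 2.29×10⁻³
Maraging steel has the largest M.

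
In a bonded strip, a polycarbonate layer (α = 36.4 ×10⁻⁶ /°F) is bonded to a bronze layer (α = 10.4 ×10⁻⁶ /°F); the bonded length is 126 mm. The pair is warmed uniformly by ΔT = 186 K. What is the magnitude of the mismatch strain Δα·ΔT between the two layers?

8.70×10⁻³

polycarbonate: α = 36.4×10⁻⁶/°F × 9/5 = 65.5×10⁻⁶/K.
bronze: α = 10.4×10⁻⁶/°F × 9/5 = 18.7×10⁻⁶/K.
Δα = |65.5 − 18.7|×10⁻⁶/K = 46.8×10⁻⁶/K.
Mismatch strain = Δα·ΔT = 46.8×10⁻⁶ × 186.0 = 8.70×10⁻³.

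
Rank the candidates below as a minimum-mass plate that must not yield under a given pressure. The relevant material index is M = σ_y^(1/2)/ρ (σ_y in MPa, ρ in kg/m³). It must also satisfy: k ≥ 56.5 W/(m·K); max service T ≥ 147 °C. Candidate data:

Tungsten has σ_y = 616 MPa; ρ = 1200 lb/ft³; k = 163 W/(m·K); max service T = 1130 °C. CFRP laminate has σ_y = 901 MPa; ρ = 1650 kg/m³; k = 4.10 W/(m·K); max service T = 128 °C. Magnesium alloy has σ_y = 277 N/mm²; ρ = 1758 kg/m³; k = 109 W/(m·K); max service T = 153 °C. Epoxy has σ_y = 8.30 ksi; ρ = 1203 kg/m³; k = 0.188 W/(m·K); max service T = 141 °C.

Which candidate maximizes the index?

Screen on constraints: k ≥ 56.5 W/(m·K); max service T ≥ 147 °C. Survivors: tungsten, magnesium alloy.
In SI units:
  tungsten: σ_y = 616.0 MPa, ρ = 19220 kg/m³
  magnesium alloy: σ_y = 277.0 MPa, ρ = 1758 kg/m³
  magnesium alloy: M = 9.47×10⁻³
  tungsten: M = 1.29×10⁻³
Magnesium alloy ranks first.

magnesium alloy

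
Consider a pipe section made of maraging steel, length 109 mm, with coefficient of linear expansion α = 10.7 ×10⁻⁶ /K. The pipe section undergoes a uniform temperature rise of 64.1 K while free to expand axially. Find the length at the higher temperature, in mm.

109.07 mm

ΔL = α·L₀·ΔT = 10.7×10⁻⁶ × 109 mm × 64.10 K = 0.0748 mm.
L = L₀ + ΔL = 109 + 0.0748 = 109.07 mm.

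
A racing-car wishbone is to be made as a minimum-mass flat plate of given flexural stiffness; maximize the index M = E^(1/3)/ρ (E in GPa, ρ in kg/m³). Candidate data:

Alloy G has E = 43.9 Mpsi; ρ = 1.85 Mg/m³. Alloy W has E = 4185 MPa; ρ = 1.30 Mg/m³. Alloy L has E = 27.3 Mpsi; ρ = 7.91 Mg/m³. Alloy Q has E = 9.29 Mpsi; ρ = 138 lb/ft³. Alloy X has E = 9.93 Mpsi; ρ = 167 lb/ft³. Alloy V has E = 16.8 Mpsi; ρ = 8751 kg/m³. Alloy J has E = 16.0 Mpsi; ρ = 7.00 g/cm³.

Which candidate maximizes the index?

alloy G

Putting every candidate on a common basis:
  alloy G: E = 302.7 GPa, ρ = 1850 kg/m³
  alloy W: E = 4.185 GPa, ρ = 1300 kg/m³
  alloy L: E = 188.2 GPa, ρ = 7910 kg/m³
  alloy Q: E = 64.05 GPa, ρ = 2211 kg/m³
  alloy X: E = 68.46 GPa, ρ = 2675 kg/m³
  alloy V: E = 115.8 GPa, ρ = 8751 kg/m³
  alloy J: E = 110.3 GPa, ρ = 7000 kg/m³
  alloy G: M = 3.63×10⁻³
  alloy Q: M = 1.81×10⁻³
  alloy X: M = 1.53×10⁻³
  alloy W: M = 1.24×10⁻³
  alloy L: M = 0.725×10⁻³
  alloy J: M = 0.685×10⁻³
  alloy V: M = 0.557×10⁻³
The maximum is for alloy G.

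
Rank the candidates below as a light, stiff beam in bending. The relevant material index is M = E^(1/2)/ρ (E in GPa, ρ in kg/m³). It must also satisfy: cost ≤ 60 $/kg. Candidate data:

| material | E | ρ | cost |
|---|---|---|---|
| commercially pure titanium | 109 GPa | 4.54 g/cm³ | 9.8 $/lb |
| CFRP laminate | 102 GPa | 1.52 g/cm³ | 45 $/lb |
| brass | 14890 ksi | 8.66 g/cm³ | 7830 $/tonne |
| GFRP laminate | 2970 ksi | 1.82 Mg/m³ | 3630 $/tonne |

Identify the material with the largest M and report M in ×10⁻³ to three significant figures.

GFRP laminate, M = 2.49×10⁻³

Screen on constraints: cost ≤ 60 $/kg. Survivors: commercially pure titanium, brass, GFRP laminate.
Putting every candidate on a common basis:
  commercially pure titanium: E = 109.0 GPa, ρ = 4540 kg/m³
  brass: E = 102.7 GPa, ρ = 8660 kg/m³
  GFRP laminate: E = 20.48 GPa, ρ = 1820 kg/m³
  GFRP laminate: M = 2.49×10⁻³
  commercially pure titanium: M = 2.30×10⁻³
  brass: M = 1.17×10⁻³
GFRP laminate ranks first.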